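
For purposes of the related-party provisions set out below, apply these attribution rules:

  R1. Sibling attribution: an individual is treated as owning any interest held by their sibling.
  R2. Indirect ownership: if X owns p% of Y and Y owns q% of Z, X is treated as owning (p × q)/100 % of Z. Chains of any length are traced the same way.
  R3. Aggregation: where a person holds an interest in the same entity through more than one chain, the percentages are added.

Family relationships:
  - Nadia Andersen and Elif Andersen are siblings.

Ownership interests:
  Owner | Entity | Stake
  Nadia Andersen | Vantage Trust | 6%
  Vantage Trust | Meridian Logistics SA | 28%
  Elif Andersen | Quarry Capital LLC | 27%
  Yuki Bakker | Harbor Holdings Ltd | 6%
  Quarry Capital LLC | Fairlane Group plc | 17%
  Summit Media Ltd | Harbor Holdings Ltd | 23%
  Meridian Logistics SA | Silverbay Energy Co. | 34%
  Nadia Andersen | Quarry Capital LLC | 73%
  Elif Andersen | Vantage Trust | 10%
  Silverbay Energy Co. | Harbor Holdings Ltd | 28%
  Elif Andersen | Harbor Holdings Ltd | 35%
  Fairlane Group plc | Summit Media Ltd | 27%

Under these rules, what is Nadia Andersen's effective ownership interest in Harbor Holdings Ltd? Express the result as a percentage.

36.482196%

By sibling attribution (R1), Nadia Andersen is treated as also owning Elif Andersen's interest in Quarry Capital LLC, giving 73% + 27% = 100%.
By sibling attribution (R1), Nadia Andersen is treated as also owning Elif Andersen's interest in Vantage Trust, giving 6% + 10% = 16%.
By sibling attribution (R1), Nadia Andersen is treated as owning Elif Andersen's 35% interest in Harbor Holdings Ltd.
Chain via Quarry Capital LLC → Fairlane Group plc → Summit Media Ltd (R2): 100% × 17% × 27% × 23% = 1.0557% of Harbor Holdings Ltd.
Chain via Vantage Trust → Meridian Logistics SA → Silverbay Energy Co. (R2): 16% × 28% × 34% × 28% = 0.426496% of Harbor Holdings Ltd.
Direct interest in Harbor Holdings Ltd: 35%.
Aggregating (R3): 1.0557% + 0.426496% + 35% = 36.482196%.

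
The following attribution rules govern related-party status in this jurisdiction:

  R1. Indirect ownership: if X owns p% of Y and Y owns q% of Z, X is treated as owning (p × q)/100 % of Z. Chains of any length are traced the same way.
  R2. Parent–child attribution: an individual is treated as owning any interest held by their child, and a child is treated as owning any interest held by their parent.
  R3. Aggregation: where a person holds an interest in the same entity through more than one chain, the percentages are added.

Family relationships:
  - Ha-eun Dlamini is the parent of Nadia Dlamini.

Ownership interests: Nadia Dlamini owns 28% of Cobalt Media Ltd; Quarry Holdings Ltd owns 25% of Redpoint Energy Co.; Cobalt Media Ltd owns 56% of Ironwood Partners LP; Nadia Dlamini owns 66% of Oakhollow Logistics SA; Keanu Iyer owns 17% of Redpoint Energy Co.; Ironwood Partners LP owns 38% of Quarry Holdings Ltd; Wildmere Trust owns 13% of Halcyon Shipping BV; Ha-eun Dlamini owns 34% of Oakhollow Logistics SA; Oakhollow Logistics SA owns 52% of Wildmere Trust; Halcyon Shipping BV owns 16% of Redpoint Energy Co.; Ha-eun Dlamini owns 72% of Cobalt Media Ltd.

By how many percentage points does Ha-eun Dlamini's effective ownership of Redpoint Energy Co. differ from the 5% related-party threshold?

By parent–child attribution (R2), Ha-eun Dlamini is treated as also owning Nadia Dlamini's interest in Cobalt Media Ltd, giving 72% + 28% = 100%.
By parent–child attribution (R2), Ha-eun Dlamini is treated as also owning Nadia Dlamini's interest in Oakhollow Logistics SA, giving 34% + 66% = 100%.
Chain via Cobalt Media Ltd → Ironwood Partners LP → Quarry Holdings Ltd (R1): 100% × 56% × 38% × 25% = 5.32% of Redpoint Energy Co.
Chain via Oakhollow Logistics SA → Wildmere Trust → Halcyon Shipping BV (R1): 100% × 52% × 13% × 16% = 1.0816% of Redpoint Energy Co.
Aggregating (R3): 5.32% + 1.0816% = 6.4016%.
6.4016% exceeds the 5% threshold by 1.4016 percentage points.

1.4016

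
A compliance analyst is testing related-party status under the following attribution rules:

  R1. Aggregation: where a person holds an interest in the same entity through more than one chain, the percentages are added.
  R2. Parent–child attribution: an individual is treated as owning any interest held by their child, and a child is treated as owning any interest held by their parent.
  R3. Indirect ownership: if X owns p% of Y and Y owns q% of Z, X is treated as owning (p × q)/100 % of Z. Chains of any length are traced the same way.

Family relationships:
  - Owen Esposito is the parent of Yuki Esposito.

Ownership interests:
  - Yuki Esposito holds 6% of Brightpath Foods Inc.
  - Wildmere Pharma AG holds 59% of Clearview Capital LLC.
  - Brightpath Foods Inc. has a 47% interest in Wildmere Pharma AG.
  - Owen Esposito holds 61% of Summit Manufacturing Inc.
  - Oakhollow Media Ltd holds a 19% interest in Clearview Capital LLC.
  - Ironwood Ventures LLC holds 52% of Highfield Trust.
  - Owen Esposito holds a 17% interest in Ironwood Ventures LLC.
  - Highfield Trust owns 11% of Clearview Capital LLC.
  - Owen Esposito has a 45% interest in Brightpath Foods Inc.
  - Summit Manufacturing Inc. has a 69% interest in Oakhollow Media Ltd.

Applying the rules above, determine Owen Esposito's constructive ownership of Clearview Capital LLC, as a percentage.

23.1118%

By parent–child attribution (R2), Owen Esposito is treated as also owning Yuki Esposito's interest in Brightpath Foods Inc, giving 45% + 6% = 51%.
Chain via Summit Manufacturing Inc. → Oakhollow Media Ltd (R3): 61% × 69% × 19% = 7.9971% of Clearview Capital LLC.
Chain via Ironwood Ventures LLC → Highfield Trust (R3): 17% × 52% × 11% = 0.9724% of Clearview Capital LLC.
Chain via Brightpath Foods Inc. → Wildmere Pharma AG (R3): 51% × 47% × 59% = 14.1423% of Clearview Capital LLC.
Aggregating (R1): 7.9971% + 0.9724% + 14.1423% = 23.1118%.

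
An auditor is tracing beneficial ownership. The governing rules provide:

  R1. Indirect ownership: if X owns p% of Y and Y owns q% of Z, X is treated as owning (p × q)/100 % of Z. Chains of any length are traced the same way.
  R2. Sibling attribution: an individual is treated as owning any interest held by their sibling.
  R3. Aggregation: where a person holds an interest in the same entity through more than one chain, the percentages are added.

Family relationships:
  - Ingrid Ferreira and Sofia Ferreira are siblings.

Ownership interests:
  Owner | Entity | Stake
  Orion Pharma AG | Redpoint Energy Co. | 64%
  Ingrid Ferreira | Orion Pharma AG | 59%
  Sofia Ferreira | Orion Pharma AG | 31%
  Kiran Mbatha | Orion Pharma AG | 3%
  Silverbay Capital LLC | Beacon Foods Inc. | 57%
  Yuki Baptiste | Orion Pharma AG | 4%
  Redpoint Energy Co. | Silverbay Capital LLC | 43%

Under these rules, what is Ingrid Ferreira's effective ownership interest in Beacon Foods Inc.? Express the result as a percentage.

By sibling attribution (R2), Ingrid Ferreira is treated as also owning Sofia Ferreira's interest in Orion Pharma AG, giving 59% + 31% = 90%.
Chain via Orion Pharma AG → Redpoint Energy Co. → Silverbay Capital LLC (R1): 90% × 64% × 43% × 57% = 14.11776% of Beacon Foods Inc.

14.11776%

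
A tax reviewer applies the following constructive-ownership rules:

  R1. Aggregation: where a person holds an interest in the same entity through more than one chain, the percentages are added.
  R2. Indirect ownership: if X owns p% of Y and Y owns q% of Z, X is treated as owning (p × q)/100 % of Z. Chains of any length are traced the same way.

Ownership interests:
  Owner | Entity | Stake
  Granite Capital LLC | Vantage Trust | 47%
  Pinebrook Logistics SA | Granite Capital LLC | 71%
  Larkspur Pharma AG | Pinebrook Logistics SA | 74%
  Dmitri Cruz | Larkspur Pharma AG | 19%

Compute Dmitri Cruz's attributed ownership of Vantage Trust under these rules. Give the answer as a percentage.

4.691822%

Chain via Larkspur Pharma AG → Pinebrook Logistics SA → Granite Capital LLC (R2): 19% × 74% × 71% × 47% = 4.691822% of Vantage Trust.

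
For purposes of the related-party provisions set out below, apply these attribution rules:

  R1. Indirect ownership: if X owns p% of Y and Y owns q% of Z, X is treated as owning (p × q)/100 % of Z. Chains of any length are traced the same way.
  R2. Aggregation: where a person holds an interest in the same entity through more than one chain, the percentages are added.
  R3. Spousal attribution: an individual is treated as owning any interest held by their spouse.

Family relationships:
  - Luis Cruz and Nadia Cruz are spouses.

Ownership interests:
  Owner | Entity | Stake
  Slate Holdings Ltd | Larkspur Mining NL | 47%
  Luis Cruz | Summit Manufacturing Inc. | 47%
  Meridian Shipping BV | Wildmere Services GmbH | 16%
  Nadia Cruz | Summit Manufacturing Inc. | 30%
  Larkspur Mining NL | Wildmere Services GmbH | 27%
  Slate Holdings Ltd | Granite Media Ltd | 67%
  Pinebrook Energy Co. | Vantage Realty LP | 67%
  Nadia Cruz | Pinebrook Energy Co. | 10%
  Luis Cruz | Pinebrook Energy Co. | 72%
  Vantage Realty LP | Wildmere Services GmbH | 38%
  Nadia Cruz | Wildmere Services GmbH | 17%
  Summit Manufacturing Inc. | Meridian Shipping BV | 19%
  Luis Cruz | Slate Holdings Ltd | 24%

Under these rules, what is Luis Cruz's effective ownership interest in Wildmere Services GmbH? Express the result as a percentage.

By spousal attribution (R3), Luis Cruz is treated as also owning Nadia Cruz's interest in Summit Manufacturing Inc, giving 47% + 30% = 77%.
By spousal attribution (R3), Luis Cruz is treated as also owning Nadia Cruz's interest in Pinebrook Energy Co, giving 72% + 10% = 82%.
By spousal attribution (R3), Luis Cruz is treated as owning Nadia Cruz's 17% interest in Wildmere Services GmbH.
Chain via Slate Holdings Ltd → Larkspur Mining NL (R1): 24% × 47% × 27% = 3.0456% of Wildmere Services GmbH.
Chain via Summit Manufacturing Inc. → Meridian Shipping BV (R1): 77% × 19% × 16% = 2.3408% of Wildmere Services GmbH.
Chain via Pinebrook Energy Co. → Vantage Realty LP (R1): 82% × 67% × 38% = 20.8772% of Wildmere Services GmbH.
Direct interest in Wildmere Services GmbH: 17%.
Aggregating (R2): 3.0456% + 2.3408% + 20.8772% + 17% = 43.2636%.

43.2636%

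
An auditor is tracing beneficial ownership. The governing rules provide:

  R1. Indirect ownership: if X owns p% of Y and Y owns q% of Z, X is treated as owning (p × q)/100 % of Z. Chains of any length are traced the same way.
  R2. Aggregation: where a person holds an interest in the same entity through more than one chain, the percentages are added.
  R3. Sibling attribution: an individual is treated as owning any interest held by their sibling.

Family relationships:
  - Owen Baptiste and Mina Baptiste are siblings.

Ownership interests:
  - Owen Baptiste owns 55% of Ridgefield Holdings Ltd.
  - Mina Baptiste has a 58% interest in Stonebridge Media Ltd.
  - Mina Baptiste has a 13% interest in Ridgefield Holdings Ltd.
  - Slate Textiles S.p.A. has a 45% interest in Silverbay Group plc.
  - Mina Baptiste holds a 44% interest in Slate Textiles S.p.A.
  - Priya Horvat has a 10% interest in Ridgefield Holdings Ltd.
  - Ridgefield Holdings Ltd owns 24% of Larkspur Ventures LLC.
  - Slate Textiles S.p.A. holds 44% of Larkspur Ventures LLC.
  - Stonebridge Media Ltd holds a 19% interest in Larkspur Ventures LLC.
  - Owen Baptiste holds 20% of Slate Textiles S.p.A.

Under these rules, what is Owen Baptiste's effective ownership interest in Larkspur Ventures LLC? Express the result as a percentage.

55.5%

By sibling attribution (R3), Owen Baptiste is treated as also owning Mina Baptiste's interest in Ridgefield Holdings Ltd, giving 55% + 13% = 68%.
By sibling attribution (R3), Owen Baptiste is treated as also owning Mina Baptiste's interest in Slate Textiles S.p.A, giving 20% + 44% = 64%.
By sibling attribution (R3), Owen Baptiste is treated as owning Mina Baptiste's 58% interest in Stonebridge Media Ltd.
Chain via Ridgefield Holdings Ltd (R1): 68% × 24% = 16.32% of Larkspur Ventures LLC.
Chain via Slate Textiles S.p.A. (R1): 64% × 44% = 28.16% of Larkspur Ventures LLC.
Chain via Stonebridge Media Ltd (R1): 58% × 19% = 11.02% of Larkspur Ventures LLC.
Aggregating (R2): 16.32% + 28.16% + 11.02% = 55.5%.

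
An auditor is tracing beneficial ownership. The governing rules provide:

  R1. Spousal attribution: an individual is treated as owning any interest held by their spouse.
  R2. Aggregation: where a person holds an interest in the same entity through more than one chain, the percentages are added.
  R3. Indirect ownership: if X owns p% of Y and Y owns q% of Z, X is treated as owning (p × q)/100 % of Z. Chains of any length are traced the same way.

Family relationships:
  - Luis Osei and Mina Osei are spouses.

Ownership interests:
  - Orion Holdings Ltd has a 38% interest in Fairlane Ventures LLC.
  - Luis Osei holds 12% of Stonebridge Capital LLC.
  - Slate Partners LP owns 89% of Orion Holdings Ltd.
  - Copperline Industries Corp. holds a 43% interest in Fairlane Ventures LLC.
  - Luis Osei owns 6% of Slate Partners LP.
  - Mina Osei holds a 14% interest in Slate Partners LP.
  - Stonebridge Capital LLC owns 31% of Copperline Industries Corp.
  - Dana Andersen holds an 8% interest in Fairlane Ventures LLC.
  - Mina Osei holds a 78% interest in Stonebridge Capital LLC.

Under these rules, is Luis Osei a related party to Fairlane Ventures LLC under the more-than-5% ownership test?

Yes

By spousal attribution (R1), Luis Osei is treated as also owning Mina Osei's interest in Stonebridge Capital LLC, giving 12% + 78% = 90%.
By spousal attribution (R1), Luis Osei is treated as also owning Mina Osei's interest in Slate Partners LP, giving 6% + 14% = 20%.
Chain via Stonebridge Capital LLC → Copperline Industries Corp. (R3): 90% × 31% × 43% = 11.997% of Fairlane Ventures LLC.
Chain via Slate Partners LP → Orion Holdings Ltd (R3): 20% × 89% × 38% = 6.764% of Fairlane Ventures LLC.
Aggregating (R2): 11.997% + 6.764% = 18.761%.
18.761% exceeds the 5% threshold, so Luis is a related party to Fairlane Ventures LLC.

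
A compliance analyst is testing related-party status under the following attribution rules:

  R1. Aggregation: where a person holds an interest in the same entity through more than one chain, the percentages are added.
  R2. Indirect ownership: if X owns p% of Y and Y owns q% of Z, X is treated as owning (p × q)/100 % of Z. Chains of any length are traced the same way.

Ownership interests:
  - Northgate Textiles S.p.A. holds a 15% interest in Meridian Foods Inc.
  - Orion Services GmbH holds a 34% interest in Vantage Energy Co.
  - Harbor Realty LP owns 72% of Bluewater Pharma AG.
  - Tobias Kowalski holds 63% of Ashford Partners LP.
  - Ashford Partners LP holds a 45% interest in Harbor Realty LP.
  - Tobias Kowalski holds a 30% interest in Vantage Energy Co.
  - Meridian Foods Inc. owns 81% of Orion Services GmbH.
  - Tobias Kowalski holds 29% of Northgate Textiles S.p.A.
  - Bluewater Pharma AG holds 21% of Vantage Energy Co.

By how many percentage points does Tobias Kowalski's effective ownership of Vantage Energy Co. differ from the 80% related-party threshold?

Chain via Ashford Partners LP → Harbor Realty LP → Bluewater Pharma AG (R2): 63% × 45% × 72% × 21% = 4.28652% of Vantage Energy Co.
Chain via Northgate Textiles S.p.A. → Meridian Foods Inc. → Orion Services GmbH (R2): 29% × 15% × 81% × 34% = 1.19799% of Vantage Energy Co.
Direct interest in Vantage Energy Co: 30%.
Aggregating (R1): 4.28652% + 1.19799% + 30% = 35.48451%.
35.48451% falls short of the 80% threshold by 44.51549 percentage points.

44.51549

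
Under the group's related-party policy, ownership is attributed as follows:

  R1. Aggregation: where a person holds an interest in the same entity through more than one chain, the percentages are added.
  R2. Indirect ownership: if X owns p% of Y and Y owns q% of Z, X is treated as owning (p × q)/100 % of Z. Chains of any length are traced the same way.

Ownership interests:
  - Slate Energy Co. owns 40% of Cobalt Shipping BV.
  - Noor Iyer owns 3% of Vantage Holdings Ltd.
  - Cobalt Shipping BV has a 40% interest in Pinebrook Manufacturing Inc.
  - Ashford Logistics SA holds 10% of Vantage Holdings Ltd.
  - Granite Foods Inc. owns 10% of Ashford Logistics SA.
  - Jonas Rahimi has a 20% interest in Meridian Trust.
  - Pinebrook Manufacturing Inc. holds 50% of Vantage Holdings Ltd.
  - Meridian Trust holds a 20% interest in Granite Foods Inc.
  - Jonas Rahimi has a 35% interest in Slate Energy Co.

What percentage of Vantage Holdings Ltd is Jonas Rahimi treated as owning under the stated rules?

2.84%

Chain via Slate Energy Co. → Cobalt Shipping BV → Pinebrook Manufacturing Inc. (R2): 35% × 40% × 40% × 50% = 2.8% of Vantage Holdings Ltd.
Chain via Meridian Trust → Granite Foods Inc. → Ashford Logistics SA (R2): 20% × 20% × 10% × 10% = 0.04% of Vantage Holdings Ltd.
Aggregating (R1): 2.8% + 0.04% = 2.84%.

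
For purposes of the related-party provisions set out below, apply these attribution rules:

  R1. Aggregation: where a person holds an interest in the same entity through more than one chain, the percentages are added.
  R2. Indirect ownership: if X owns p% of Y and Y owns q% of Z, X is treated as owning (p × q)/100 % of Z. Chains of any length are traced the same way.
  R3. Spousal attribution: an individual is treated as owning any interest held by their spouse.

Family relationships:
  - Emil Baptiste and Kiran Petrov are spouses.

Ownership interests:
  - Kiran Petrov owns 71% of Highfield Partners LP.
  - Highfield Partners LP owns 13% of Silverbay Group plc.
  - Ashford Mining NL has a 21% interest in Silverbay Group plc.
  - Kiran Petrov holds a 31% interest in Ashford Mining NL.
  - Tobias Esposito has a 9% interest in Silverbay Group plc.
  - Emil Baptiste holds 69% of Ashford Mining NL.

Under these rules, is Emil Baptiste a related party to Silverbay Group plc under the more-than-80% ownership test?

No

By spousal attribution (R3), Emil Baptiste is treated as also owning Kiran Petrov's interest in Ashford Mining NL, giving 69% + 31% = 100%.
By spousal attribution (R3), Emil Baptiste is treated as owning Kiran Petrov's 71% interest in Highfield Partners LP.
Chain via Ashford Mining NL (R2): 100% × 21% = 21% of Silverbay Group plc.
Chain via Highfield Partners LP (R2): 71% × 13% = 9.23% of Silverbay Group plc.
Aggregating (R1): 21% + 9.23% = 30.23%.
30.23% does not exceed the 80% threshold, so Emil is not a related party to Silverbay Group plc.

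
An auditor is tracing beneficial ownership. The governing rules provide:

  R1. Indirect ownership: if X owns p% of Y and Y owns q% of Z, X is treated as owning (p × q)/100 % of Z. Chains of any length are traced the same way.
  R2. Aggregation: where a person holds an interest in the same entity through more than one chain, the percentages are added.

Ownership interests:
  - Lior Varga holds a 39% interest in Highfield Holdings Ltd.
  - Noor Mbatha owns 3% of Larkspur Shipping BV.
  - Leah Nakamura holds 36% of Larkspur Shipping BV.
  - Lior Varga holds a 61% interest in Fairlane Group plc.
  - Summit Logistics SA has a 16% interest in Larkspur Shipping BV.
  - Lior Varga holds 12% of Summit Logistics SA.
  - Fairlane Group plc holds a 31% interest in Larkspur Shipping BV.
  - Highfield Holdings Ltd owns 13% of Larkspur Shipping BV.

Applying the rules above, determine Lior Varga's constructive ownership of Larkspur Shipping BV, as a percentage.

25.9%

Chain via Fairlane Group plc (R1): 61% × 31% = 18.91% of Larkspur Shipping BV.
Chain via Highfield Holdings Ltd (R1): 39% × 13% = 5.07% of Larkspur Shipping BV.
Chain via Summit Logistics SA (R1): 12% × 16% = 1.92% of Larkspur Shipping BV.
Aggregating (R2): 18.91% + 5.07% + 1.92% = 25.9%.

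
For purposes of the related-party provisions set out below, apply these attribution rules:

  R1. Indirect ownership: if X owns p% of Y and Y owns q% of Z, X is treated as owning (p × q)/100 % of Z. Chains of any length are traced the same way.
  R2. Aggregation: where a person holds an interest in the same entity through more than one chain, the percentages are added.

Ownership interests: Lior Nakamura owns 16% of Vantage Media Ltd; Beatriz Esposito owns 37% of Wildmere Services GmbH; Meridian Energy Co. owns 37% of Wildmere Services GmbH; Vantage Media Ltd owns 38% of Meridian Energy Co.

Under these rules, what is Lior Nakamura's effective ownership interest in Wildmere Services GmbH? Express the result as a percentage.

Chain via Vantage Media Ltd → Meridian Energy Co. (R1): 16% × 38% × 37% = 2.2496% of Wildmere Services GmbH.

2.2496%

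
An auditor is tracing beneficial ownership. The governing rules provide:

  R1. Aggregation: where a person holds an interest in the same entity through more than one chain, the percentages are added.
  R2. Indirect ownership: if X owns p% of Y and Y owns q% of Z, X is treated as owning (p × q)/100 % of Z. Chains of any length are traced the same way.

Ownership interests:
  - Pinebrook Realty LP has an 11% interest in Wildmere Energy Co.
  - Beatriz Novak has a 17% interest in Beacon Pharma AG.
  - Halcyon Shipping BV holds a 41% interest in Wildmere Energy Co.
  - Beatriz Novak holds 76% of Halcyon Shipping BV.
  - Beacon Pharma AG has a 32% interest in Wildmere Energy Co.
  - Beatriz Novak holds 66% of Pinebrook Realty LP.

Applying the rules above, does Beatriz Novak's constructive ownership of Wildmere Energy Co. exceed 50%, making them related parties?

No

Chain via Halcyon Shipping BV (R2): 76% × 41% = 31.16% of Wildmere Energy Co.
Chain via Beacon Pharma AG (R2): 17% × 32% = 5.44% of Wildmere Energy Co.
Chain via Pinebrook Realty LP (R2): 66% × 11% = 7.26% of Wildmere Energy Co.
Aggregating (R1): 31.16% + 5.44% + 7.26% = 43.86%.
43.86% does not exceed the 50% threshold, so Beatriz is not a related party to Wildmere Energy Co.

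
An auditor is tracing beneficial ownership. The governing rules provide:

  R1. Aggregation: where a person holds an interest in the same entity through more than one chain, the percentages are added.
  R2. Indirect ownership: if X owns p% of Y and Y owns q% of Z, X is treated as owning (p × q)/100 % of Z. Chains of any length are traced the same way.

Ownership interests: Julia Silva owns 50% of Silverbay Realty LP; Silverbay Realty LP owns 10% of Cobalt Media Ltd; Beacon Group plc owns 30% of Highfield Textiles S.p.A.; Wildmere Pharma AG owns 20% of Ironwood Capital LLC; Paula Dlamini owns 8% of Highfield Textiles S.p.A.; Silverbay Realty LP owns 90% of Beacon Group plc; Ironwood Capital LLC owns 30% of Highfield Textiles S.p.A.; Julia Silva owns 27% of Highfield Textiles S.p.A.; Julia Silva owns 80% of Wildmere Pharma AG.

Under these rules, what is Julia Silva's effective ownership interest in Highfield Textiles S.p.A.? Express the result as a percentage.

45.3%

Chain via Silverbay Realty LP → Beacon Group plc (R2): 50% × 90% × 30% = 13.5% of Highfield Textiles S.p.A.
Chain via Wildmere Pharma AG → Ironwood Capital LLC (R2): 80% × 20% × 30% = 4.8% of Highfield Textiles S.p.A.
Direct interest in Highfield Textiles S.p.A: 27%.
Aggregating (R1): 13.5% + 4.8% + 27% = 45.3%.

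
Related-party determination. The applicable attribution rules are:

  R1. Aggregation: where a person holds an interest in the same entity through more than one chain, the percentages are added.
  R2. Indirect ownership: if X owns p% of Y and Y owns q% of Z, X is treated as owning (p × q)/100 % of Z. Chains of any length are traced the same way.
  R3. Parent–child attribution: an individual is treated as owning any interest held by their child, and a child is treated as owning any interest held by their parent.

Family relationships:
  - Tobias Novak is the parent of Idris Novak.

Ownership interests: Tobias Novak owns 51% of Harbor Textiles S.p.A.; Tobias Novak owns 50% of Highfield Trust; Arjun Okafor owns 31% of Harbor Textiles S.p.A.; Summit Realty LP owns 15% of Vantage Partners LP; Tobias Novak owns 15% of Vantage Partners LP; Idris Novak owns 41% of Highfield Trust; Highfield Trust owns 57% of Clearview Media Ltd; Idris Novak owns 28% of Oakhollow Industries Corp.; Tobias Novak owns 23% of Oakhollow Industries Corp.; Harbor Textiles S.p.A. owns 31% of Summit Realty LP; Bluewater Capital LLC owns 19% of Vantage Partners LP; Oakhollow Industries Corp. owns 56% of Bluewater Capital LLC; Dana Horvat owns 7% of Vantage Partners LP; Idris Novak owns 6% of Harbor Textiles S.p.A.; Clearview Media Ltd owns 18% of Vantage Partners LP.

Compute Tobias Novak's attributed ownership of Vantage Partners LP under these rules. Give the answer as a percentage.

By parent–child attribution (R3), Tobias Novak is treated as also owning Idris Novak's interest in Harbor Textiles S.p.A, giving 51% + 6% = 57%.
By parent–child attribution (R3), Tobias Novak is treated as also owning Idris Novak's interest in Highfield Trust, giving 50% + 41% = 91%.
By parent–child attribution (R3), Tobias Novak is treated as also owning Idris Novak's interest in Oakhollow Industries Corp, giving 23% + 28% = 51%.
Chain via Harbor Textiles S.p.A. → Summit Realty LP (R2): 57% × 31% × 15% = 2.6505% of Vantage Partners LP.
Chain via Highfield Trust → Clearview Media Ltd (R2): 91% × 57% × 18% = 9.3366% of Vantage Partners LP.
Chain via Oakhollow Industries Corp. → Bluewater Capital LLC (R2): 51% × 56% × 19% = 5.4264% of Vantage Partners LP.
Direct interest in Vantage Partners LP: 15%.
Aggregating (R1): 2.6505% + 9.3366% + 5.4264% + 15% = 32.4135%.

32.4135%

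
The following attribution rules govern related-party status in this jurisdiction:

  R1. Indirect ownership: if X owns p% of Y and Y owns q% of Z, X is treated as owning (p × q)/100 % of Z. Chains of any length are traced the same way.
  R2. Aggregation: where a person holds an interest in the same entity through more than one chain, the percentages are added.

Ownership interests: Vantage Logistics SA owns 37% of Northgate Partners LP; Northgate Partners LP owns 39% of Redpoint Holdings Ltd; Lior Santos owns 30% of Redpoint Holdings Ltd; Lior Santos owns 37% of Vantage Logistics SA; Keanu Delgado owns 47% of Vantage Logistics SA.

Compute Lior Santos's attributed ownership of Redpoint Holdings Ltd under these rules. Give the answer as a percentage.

Chain via Vantage Logistics SA → Northgate Partners LP (R1): 37% × 37% × 39% = 5.3391% of Redpoint Holdings Ltd.
Direct interest in Redpoint Holdings Ltd: 30%.
Aggregating (R2): 5.3391% + 30% = 35.3391%.

35.3391%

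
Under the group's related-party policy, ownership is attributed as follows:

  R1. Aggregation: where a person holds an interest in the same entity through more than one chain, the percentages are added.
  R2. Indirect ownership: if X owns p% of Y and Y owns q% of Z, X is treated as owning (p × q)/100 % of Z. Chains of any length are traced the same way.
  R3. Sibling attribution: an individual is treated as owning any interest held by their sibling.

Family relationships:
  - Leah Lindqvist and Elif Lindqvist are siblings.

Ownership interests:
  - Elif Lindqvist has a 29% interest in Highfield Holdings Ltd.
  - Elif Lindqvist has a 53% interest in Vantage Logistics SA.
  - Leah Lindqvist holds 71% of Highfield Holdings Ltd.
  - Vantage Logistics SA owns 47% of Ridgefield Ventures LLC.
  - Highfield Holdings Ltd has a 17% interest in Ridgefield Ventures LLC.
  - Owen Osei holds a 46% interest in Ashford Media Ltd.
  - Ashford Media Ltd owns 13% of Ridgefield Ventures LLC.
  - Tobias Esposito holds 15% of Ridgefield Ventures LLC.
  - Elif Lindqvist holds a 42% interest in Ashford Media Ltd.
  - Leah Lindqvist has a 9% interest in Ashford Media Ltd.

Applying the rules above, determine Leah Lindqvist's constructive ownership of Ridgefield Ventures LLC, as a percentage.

48.54%

By sibling attribution (R3), Leah Lindqvist is treated as also owning Elif Lindqvist's interest in Highfield Holdings Ltd, giving 71% + 29% = 100%.
By sibling attribution (R3), Leah Lindqvist is treated as also owning Elif Lindqvist's interest in Ashford Media Ltd, giving 9% + 42% = 51%.
By sibling attribution (R3), Leah Lindqvist is treated as owning Elif Lindqvist's 53% interest in Vantage Logistics SA.
Chain via Highfield Holdings Ltd (R2): 100% × 17% = 17% of Ridgefield Ventures LLC.
Chain via Ashford Media Ltd (R2): 51% × 13% = 6.63% of Ridgefield Ventures LLC.
Chain via Vantage Logistics SA (R2): 53% × 47% = 24.91% of Ridgefield Ventures LLC.
Aggregating (R1): 17% + 6.63% + 24.91% = 48.54%.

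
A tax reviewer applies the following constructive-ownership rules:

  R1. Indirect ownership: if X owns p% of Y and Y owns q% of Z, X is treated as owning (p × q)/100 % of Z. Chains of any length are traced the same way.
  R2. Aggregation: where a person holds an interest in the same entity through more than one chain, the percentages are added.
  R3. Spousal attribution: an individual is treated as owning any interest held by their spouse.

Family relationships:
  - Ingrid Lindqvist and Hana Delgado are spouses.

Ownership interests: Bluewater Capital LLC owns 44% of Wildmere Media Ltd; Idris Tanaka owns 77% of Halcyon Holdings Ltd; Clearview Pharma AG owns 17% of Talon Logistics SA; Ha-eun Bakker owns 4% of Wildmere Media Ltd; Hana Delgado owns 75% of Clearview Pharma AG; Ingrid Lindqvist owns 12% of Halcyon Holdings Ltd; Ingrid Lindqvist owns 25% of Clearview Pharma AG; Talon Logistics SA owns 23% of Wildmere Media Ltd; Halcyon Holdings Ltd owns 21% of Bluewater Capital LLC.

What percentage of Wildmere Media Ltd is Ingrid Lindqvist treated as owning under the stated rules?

5.0188%

By spousal attribution (R3), Ingrid Lindqvist is treated as also owning Hana Delgado's interest in Clearview Pharma AG, giving 25% + 75% = 100%.
Chain via Halcyon Holdings Ltd → Bluewater Capital LLC (R1): 12% × 21% × 44% = 1.1088% of Wildmere Media Ltd.
Chain via Clearview Pharma AG → Talon Logistics SA (R1): 100% × 17% × 23% = 3.91% of Wildmere Media Ltd.
Aggregating (R2): 1.1088% + 3.91% = 5.0188%.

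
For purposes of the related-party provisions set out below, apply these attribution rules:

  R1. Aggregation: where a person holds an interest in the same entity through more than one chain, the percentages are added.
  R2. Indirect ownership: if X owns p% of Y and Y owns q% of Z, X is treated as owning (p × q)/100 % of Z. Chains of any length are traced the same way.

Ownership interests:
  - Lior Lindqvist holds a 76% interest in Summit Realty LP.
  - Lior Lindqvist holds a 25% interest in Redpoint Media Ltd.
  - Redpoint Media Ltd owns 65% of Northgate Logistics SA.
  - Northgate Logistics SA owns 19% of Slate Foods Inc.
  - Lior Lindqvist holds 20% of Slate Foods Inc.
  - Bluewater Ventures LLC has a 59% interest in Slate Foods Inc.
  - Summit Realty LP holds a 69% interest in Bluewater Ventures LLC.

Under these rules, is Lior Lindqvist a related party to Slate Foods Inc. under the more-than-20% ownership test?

Chain via Redpoint Media Ltd → Northgate Logistics SA (R2): 25% × 65% × 19% = 3.0875% of Slate Foods Inc.
Chain via Summit Realty LP → Bluewater Ventures LLC (R2): 76% × 69% × 59% = 30.9396% of Slate Foods Inc.
Direct interest in Slate Foods Inc: 20%.
Aggregating (R1): 3.0875% + 30.9396% + 20% = 54.0271%.
54.0271% exceeds the 20% threshold, so Lior is a related party to Slate Foods Inc.

Yes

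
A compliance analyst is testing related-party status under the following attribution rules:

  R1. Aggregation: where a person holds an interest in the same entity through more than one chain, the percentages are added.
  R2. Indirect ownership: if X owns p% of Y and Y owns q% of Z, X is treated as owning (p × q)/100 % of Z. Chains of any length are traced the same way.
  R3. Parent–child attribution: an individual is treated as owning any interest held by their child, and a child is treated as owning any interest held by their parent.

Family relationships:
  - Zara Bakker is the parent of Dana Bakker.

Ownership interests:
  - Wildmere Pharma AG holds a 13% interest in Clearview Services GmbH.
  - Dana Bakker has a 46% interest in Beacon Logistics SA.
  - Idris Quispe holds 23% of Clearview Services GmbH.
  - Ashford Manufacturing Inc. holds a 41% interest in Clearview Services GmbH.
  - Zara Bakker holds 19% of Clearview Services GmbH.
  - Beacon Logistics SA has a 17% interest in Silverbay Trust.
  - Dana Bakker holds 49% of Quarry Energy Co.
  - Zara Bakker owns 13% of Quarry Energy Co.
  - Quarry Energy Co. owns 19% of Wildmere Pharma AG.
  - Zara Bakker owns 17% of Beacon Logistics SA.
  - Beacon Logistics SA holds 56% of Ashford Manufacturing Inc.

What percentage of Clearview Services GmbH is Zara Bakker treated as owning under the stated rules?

By parent–child attribution (R3), Zara Bakker is treated as also owning Dana Bakker's interest in Quarry Energy Co, giving 13% + 49% = 62%.
By parent–child attribution (R3), Zara Bakker is treated as also owning Dana Bakker's interest in Beacon Logistics SA, giving 17% + 46% = 63%.
Chain via Quarry Energy Co. → Wildmere Pharma AG (R2): 62% × 19% × 13% = 1.5314% of Clearview Services GmbH.
Chain via Beacon Logistics SA → Ashford Manufacturing Inc. (R2): 63% × 56% × 41% = 14.4648% of Clearview Services GmbH.
Direct interest in Clearview Services GmbH: 19%.
Aggregating (R1): 1.5314% + 14.4648% + 19% = 34.9962%.

34.9962%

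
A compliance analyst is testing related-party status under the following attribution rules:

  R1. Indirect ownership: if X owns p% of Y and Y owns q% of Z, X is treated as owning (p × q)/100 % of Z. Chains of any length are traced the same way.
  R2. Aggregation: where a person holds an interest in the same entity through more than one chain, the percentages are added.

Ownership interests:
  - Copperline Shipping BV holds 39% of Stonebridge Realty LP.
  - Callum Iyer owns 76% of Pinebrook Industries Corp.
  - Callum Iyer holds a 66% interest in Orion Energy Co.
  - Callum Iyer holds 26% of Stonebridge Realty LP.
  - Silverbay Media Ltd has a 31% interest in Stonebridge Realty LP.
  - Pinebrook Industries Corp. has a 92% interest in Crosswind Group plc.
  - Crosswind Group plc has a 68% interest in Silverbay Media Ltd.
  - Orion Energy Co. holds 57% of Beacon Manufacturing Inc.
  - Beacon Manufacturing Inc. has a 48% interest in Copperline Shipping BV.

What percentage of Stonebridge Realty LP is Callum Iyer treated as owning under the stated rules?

47.7816%

Chain via Pinebrook Industries Corp. → Crosswind Group plc → Silverbay Media Ltd (R1): 76% × 92% × 68% × 31% = 14.739136% of Stonebridge Realty LP.
Chain via Orion Energy Co. → Beacon Manufacturing Inc. → Copperline Shipping BV (R1): 66% × 57% × 48% × 39% = 7.042464% of Stonebridge Realty LP.
Direct interest in Stonebridge Realty LP: 26%.
Aggregating (R2): 14.739136% + 7.042464% + 26% = 47.7816%.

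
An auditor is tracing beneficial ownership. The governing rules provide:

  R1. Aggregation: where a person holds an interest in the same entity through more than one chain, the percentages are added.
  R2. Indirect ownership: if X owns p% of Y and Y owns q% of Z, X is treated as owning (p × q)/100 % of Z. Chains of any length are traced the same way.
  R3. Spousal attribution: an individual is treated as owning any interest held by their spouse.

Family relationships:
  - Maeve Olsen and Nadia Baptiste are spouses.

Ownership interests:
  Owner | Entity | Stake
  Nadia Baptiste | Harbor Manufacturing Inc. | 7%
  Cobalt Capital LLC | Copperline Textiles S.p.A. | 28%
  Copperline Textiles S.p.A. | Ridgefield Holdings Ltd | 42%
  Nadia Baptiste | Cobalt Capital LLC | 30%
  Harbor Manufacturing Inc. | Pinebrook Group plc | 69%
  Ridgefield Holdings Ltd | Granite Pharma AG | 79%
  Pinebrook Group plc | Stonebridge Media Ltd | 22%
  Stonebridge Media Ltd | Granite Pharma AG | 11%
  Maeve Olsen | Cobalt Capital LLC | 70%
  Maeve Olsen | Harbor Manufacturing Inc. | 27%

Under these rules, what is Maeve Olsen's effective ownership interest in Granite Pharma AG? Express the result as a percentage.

By spousal attribution (R3), Maeve Olsen is treated as also owning Nadia Baptiste's interest in Cobalt Capital LLC, giving 70% + 30% = 100%.
By spousal attribution (R3), Maeve Olsen is treated as also owning Nadia Baptiste's interest in Harbor Manufacturing Inc, giving 27% + 7% = 34%.
Chain via Cobalt Capital LLC → Copperline Textiles S.p.A. → Ridgefield Holdings Ltd (R2): 100% × 28% × 42% × 79% = 9.2904% of Granite Pharma AG.
Chain via Harbor Manufacturing Inc. → Pinebrook Group plc → Stonebridge Media Ltd (R2): 34% × 69% × 22% × 11% = 0.567732% of Granite Pharma AG.
Aggregating (R1): 9.2904% + 0.567732% = 9.858132%.

9.858132%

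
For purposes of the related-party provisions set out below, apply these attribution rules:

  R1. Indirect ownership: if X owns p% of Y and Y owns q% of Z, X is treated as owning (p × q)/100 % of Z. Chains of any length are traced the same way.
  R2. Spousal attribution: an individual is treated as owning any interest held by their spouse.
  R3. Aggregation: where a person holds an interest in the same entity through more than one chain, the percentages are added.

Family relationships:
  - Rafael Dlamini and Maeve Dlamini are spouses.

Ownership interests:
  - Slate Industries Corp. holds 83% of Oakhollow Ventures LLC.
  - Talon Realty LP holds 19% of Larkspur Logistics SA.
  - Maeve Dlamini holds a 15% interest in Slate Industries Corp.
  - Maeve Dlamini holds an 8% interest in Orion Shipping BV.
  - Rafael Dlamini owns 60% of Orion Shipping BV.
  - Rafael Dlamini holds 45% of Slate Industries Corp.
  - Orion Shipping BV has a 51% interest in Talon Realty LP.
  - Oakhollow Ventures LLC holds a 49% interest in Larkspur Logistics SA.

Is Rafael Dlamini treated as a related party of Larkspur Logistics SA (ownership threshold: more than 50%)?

No

By spousal attribution (R2), Rafael Dlamini is treated as also owning Maeve Dlamini's interest in Slate Industries Corp, giving 45% + 15% = 60%.
By spousal attribution (R2), Rafael Dlamini is treated as also owning Maeve Dlamini's interest in Orion Shipping BV, giving 60% + 8% = 68%.
Chain via Slate Industries Corp. → Oakhollow Ventures LLC (R1): 60% × 83% × 49% = 24.402% of Larkspur Logistics SA.
Chain via Orion Shipping BV → Talon Realty LP (R1): 68% × 51% × 19% = 6.5892% of Larkspur Logistics SA.
Aggregating (R3): 24.402% + 6.5892% = 30.9912%.
30.9912% does not exceed the 50% threshold, so Rafael is not a related party to Larkspur Logistics SA.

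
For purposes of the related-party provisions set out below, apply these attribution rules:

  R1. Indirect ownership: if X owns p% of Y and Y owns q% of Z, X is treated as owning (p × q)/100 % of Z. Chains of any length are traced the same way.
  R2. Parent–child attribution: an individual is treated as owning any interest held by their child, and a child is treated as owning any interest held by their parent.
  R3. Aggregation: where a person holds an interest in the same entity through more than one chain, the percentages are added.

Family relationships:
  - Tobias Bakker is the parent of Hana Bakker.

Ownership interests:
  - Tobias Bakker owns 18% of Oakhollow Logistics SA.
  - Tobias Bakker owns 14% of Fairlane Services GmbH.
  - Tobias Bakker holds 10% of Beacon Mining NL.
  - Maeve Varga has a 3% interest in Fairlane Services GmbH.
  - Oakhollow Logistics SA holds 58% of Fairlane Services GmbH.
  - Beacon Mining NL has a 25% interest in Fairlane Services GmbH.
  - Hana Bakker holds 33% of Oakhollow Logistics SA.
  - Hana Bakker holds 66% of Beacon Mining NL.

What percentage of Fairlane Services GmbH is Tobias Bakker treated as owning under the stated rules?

62.58%

By parent–child attribution (R2), Tobias Bakker is treated as also owning Hana Bakker's interest in Beacon Mining NL, giving 10% + 66% = 76%.
By parent–child attribution (R2), Tobias Bakker is treated as also owning Hana Bakker's interest in Oakhollow Logistics SA, giving 18% + 33% = 51%.
Chain via Beacon Mining NL (R1): 76% × 25% = 19% of Fairlane Services GmbH.
Chain via Oakhollow Logistics SA (R1): 51% × 58% = 29.58% of Fairlane Services GmbH.
Direct interest in Fairlane Services GmbH: 14%.
Aggregating (R3): 19% + 29.58% + 14% = 62.58%.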